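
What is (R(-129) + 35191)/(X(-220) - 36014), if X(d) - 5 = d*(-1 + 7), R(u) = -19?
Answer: -11724/12443 ≈ -0.94222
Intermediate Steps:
X(d) = 5 + 6*d (X(d) = 5 + d*(-1 + 7) = 5 + d*6 = 5 + 6*d)
(R(-129) + 35191)/(X(-220) - 36014) = (-19 + 35191)/((5 + 6*(-220)) - 36014) = 35172/((5 - 1320) - 36014) = 35172/(-1315 - 36014) = 35172/(-37329) = 35172*(-1/37329) = -11724/12443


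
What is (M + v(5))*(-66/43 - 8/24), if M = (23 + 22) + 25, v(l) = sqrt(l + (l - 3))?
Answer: -16870/129 - 241*sqrt(7)/129 ≈ -135.72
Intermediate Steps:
v(l) = sqrt(-3 + 2*l) (v(l) = sqrt(l + (-3 + l)) = sqrt(-3 + 2*l))
M = 70 (M = 45 + 25 = 70)
(M + v(5))*(-66/43 - 8/24) = (70 + sqrt(-3 + 2*5))*(-66/43 - 8/24) = (70 + sqrt(-3 + 10))*(-66*1/43 - 8*1/24) = (70 + sqrt(7))*(-66/43 - 1/3) = (70 + sqrt(7))*(-241/129) = -16870/129 - 241*sqrt(7)/129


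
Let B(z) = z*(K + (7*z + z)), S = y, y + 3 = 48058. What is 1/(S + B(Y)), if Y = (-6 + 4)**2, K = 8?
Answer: 1/48215 ≈ 2.0740e-5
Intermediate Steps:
y = 48055 (y = -3 + 48058 = 48055)
Y = 4 (Y = (-2)**2 = 4)
S = 48055
B(z) = z*(8 + 8*z) (B(z) = z*(8 + (7*z + z)) = z*(8 + 8*z))
1/(S + B(Y)) = 1/(48055 + 8*4*(1 + 4)) = 1/(48055 + 8*4*5) = 1/(48055 + 160) = 1/48215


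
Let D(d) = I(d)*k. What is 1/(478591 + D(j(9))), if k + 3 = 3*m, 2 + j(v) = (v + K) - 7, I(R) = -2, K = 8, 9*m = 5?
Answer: 3/1435781 ≈ 2.0895e-6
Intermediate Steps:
m = 5/9 (m = (⅑)*5 = 5/9 ≈ 0.55556)
j(v) = -1 + v (j(v) = -2 + ((v + 8) - 7) = -2 + ((8 + v) - 7) = -2 + (1 + v) = -1 + v)
k = -4/3 (k = -3 + 3*(5/9) = -3 + 5/3 = -4/3 ≈ -1.3333)
D(d) = 8/3 (D(d) = -2*(-4/3) = 8/3)
1/(478591 + D(j(9))) = 1/(478591 + 8/3) = 1/(1435781/3) = 3/1435781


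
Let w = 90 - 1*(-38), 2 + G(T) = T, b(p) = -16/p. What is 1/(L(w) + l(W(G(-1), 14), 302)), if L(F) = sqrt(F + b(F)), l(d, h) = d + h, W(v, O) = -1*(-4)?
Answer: 816/249355 - 2*sqrt(2046)/748065 ≈ 0.0031515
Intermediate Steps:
G(T) = -2 + T
W(v, O) = 4
w = 128 (w = 90 + 38 = 128)
L(F) = sqrt(F - 16/F)
1/(L(w) + l(W(G(-1), 14), 302)) = 1/(sqrt(128 - 16/128) + (4 + 302)) = 1/(sqrt(128 - 16*1/128) + 306) = 1/(sqrt(128 - 1/8) + 306) = 1/(sqrt(1023/8) + 306) = 1/(sqrt(2046)/4 + 306) = 1/(306 + sqrt(2046)/4)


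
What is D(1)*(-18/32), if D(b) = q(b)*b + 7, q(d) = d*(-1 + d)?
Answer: -63/16 ≈ -3.9375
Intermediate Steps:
D(b) = 7 + b**2*(-1 + b) (D(b) = (b*(-1 + b))*b + 7 = b**2*(-1 + b) + 7 = 7 + b**2*(-1 + b))
D(1)*(-18/32) = (7 + 1**2*(-1 + 1))*(-18/32) = (7 + 1*0)*(-18*1/32) = (7 + 0)*(-9/16) = 7*(-9/16) = -63/16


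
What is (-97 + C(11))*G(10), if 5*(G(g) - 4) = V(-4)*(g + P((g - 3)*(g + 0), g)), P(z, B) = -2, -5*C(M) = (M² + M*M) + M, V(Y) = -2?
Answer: -2952/25 ≈ -118.08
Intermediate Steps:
C(M) = -2*M²/5 - M/5 (C(M) = -((M² + M*M) + M)/5 = -((M² + M²) + M)/5 = -(2*M² + M)/5 = -(M + 2*M²)/5 = -2*M²/5 - M/5)
G(g) = 24/5 - 2*g/5 (G(g) = 4 + (-2*(g - 2))/5 = 4 + (-2*(-2 + g))/5 = 4 + (4 - 2*g)/5 = 4 + (⅘ - 2*g/5) = 24/5 - 2*g/5)
(-97 + C(11))*G(10) = (-97 - ⅕*11*(1 + 2*11))*(24/5 - ⅖*10) = (-97 - ⅕*11*(1 + 22))*(24/5 - 4) = (-97 - ⅕*11*23)*(⅘) = (-97 - 253/5)*(⅘) = -738/5*⅘ = -2952/25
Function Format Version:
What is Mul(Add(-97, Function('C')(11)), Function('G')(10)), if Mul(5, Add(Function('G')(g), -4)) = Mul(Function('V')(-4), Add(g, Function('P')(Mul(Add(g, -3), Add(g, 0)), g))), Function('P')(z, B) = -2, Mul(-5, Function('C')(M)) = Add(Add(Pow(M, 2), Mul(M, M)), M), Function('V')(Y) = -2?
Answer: Rational(-2952, 25) ≈ -118.08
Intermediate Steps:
Function('C')(M) = Add(Mul(Rational(-2, 5), Pow(M, 2)), Mul(Rational(-1, 5), M)) (Function('C')(M) = Mul(Rational(-1, 5), Add(Add(Pow(M, 2), Mul(M, M)), M)) = Mul(Rational(-1, 5), Add(Add(Pow(M, 2), Pow(M, 2)), M)) = Mul(Rational(-1, 5), Add(Mul(2, Pow(M, 2)), M)) = Mul(Rational(-1, 5), Add(M, Mul(2, Pow(M, 2)))) = Add(Mul(Rational(-2, 5), Pow(M, 2)), Mul(Rational(-1, 5), M)))
Function('G')(g) = Add(Rational(24, 5), Mul(Rational(-2, 5), g)) (Function('G')(g) = Add(4, Mul(Rational(1, 5), Mul(-2, Add(g, -2)))) = Add(4, Mul(Rational(1, 5), Mul(-2, Add(-2, g)))) = Add(4, Mul(Rational(1, 5), Add(4, Mul(-2, g)))) = Add(4, Add(Rational(4, 5), Mul(Rational(-2, 5), g))) = Add(Rational(24, 5), Mul(Rational(-2, 5), g)))
Mul(Add(-97, Function('C')(11)), Function('G')(10)) = Mul(Add(-97, Mul(Rational(-1, 5), 11, Add(1, Mul(2, 11)))), Add(Rational(24, 5), Mul(Rational(-2, 5), 10))) = Mul(Add(-97, Mul(Rational(-1, 5), 11, Add(1, 22))), Add(Rational(24, 5), -4)) = Mul(Add(-97, Mul(Rational(-1, 5), 11, 23)), Rational(4, 5)) = Mul(Add(-97, Rational(-253, 5)), Rational(4, 5)) = Mul(Rational(-738, 5), Rational(4, 5)) = Rational(-2952, 25)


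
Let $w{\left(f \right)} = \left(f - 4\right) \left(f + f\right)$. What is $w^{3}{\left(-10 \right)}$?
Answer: $21952000$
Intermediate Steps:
$w{\left(f \right)} = 2 f \left(-4 + f\right)$ ($w{\left(f \right)} = \left(-4 + f\right) 2 f = 2 f \left(-4 + f\right)$)
$w^{3}{\left(-10 \right)} = \left(2 \left(-10\right) \left(-4 - 10\right)\right)^{3} = \left(2 \left(-10\right) \left(-14\right)\right)^{3} = 280^{3} = 21952000$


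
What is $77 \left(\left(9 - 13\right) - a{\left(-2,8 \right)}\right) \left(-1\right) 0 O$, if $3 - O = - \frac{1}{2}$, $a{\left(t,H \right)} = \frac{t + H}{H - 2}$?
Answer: $0$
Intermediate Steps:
$a{\left(t,H \right)} = \frac{H + t}{-2 + H}$
$O = \frac{7}{2}$ ($O = 3 - - \frac{1}{2} = 3 + \frac{1}{2} = \frac{7}{2} \approx 3.5$)
$77 \left(\left(9 - 13\right) - a{\left(-2,8 \right)}\right) \left(-1\right) 0 O = 77 \left(\left(9 - 13\right) - \frac{8 - 2}{-2 + 8}\right) \left(-1\right) 0 \cdot \frac{7}{2} = 77 \left(\left(9 - 13\right) - \frac{1}{6} \cdot 6\right) 0 \cdot \frac{7}{2} = 77 \left(-4 - \frac{1}{6} \cdot 6\right) 0 = 77 \left(-4 - 1\right) 0 = 77 \left(-5\right) 0 = \left(-385\right) 0 = 0$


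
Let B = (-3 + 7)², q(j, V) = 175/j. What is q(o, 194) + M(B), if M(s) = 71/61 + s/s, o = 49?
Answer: 2449/427 ≈ 5.7354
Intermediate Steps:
B = 16 (B = 4² = 16)
M(s) = 132/61 (M(s) = 71*(1/61) + 1 = 71/61 + 1 = 132/61)
q(o, 194) + M(B) = 175/49 + 132/61 = 175*(1/49) + 132/61 = 25/7 + 132/61 = 2449/427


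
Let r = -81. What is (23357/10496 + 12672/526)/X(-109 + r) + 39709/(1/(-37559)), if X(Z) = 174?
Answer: -716360762063956565/480317952 ≈ -1.4914e+9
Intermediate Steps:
(23357/10496 + 12672/526)/X(-109 + r) + 39709/(1/(-37559)) = (23357/10496 + 12672/526)/174 + 39709/(1/(-37559)) = (23357*(1/10496) + 12672*(1/526))*(1/174) + 39709/(-1/37559) = (23357/10496 + 6336/263)*(1/174) + 39709*(-37559) = (72645547/2760448)*(1/174) - 1491430331 = 72645547/480317952 - 1491430331 = -716360762063956565/480317952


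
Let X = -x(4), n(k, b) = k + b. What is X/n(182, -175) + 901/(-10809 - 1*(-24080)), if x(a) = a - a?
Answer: 901/13271 ≈ 0.067892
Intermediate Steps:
x(a) = 0
n(k, b) = b + k
X = 0 (X = -1*0 = 0)
X/n(182, -175) + 901/(-10809 - 1*(-24080)) = 0/(-175 + 182) + 901/(-10809 - 1*(-24080)) = 0/7 + 901/(-10809 + 24080) = 0*(⅐) + 901/13271 = 0 + 901*(1/13271) = 0 + 901/13271 = 901/13271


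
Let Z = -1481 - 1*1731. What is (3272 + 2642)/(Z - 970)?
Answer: -2957/2091 ≈ -1.4142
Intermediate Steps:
Z = -3212 (Z = -1481 - 1731 = -3212)
(3272 + 2642)/(Z - 970) = (3272 + 2642)/(-3212 - 970) = 5914/(-4182) = 5914*(-1/4182) = -2957/2091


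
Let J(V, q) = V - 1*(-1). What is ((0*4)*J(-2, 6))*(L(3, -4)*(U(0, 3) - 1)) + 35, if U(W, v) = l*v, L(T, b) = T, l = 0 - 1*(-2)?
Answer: 35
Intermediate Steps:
J(V, q) = 1 + V (J(V, q) = V + 1 = 1 + V)
l = 2 (l = 0 + 2 = 2)
U(W, v) = 2*v
((0*4)*J(-2, 6))*(L(3, -4)*(U(0, 3) - 1)) + 35 = ((0*4)*(1 - 2))*(3*(2*3 - 1)) + 35 = (0*(-1))*(3*(6 - 1)) + 35 = 0*(3*5) + 35 = 0*15 + 35 = 0 + 35 = 35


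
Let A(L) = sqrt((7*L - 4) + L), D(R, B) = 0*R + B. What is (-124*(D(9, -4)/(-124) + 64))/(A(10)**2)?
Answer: -1985/19 ≈ -104.47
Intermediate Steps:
D(R, B) = B (D(R, B) = 0 + B = B)
A(L) = sqrt(-4 + 8*L) (A(L) = sqrt((-4 + 7*L) + L) = sqrt(-4 + 8*L))
(-124*(D(9, -4)/(-124) + 64))/(A(10)**2) = (-124*(-4/(-124) + 64))/((2*sqrt(-1 + 2*10))**2) = (-124*(-4*(-1/124) + 64))/((2*sqrt(-1 + 20))**2) = (-124*(1/31 + 64))/((2*sqrt(19))**2) = -124*1985/31/76 = -7940*1/76 = -1985/19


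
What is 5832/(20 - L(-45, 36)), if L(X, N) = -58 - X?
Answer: 1944/11 ≈ 176.73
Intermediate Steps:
5832/(20 - L(-45, 36)) = 5832/(20 - (-58 - 1*(-45))) = 5832/(20 - (-58 + 45)) = 5832/(20 - 1*(-13)) = 5832/(20 + 13) = 5832/33 = 5832*(1/33) = 1944/11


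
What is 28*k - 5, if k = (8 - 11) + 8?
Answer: 135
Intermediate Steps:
k = 5 (k = -3 + 8 = 5)
28*k - 5 = 28*5 - 5 = 140 - 5 = 135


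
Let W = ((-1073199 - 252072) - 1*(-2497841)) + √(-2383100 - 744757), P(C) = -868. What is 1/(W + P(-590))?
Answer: 1171702/1372888704661 - I*√3127857/1372888704661 ≈ 8.5346e-7 - 1.2882e-9*I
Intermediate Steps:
W = 1172570 + I*√3127857 (W = (-1325271 + 2497841) + √(-3127857) = 1172570 + I*√3127857 ≈ 1.1726e+6 + 1768.6*I)
1/(W + P(-590)) = 1/((1172570 + I*√3127857) - 868) = 1/(1171702 + I*√3127857)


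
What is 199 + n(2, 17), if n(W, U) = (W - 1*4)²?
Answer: 203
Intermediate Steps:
n(W, U) = (-4 + W)² (n(W, U) = (W - 4)² = (-4 + W)²)
199 + n(2, 17) = 199 + (-4 + 2)² = 199 + (-2)² = 199 + 4 = 203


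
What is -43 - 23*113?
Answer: -2642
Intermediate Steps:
-43 - 23*113 = -43 - 2599 = -2642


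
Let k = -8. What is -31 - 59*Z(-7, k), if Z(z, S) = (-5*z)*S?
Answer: 16489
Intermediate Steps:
Z(z, S) = -5*S*z
-31 - 59*Z(-7, k) = -31 - (-295)*(-8)*(-7) = -31 - 59*(-280) = -31 + 16520 = 16489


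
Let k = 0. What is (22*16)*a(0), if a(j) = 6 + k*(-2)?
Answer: 2112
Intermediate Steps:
a(j) = 6 (a(j) = 6 + 0*(-2) = 6 + 0 = 6)
(22*16)*a(0) = (22*16)*6 = 352*6 = 2112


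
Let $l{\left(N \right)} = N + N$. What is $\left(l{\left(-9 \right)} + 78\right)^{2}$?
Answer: $3600$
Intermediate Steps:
$l{\left(N \right)} = 2 N$
$\left(l{\left(-9 \right)} + 78\right)^{2} = \left(2 \left(-9\right) + 78\right)^{2} = \left(-18 + 78\right)^{2} = 60^{2} = 3600$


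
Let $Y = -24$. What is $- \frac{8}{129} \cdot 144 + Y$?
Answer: $- \frac{1416}{43} \approx -32.93$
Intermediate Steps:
$- \frac{8}{129} \cdot 144 + Y = - \frac{8}{129} \cdot 144 - 24 = \left(-8\right) \frac{1}{129} \cdot 144 - 24 = \left(- \frac{8}{129}\right) 144 - 24 = - \frac{384}{43} - 24 = - \frac{1416}{43}$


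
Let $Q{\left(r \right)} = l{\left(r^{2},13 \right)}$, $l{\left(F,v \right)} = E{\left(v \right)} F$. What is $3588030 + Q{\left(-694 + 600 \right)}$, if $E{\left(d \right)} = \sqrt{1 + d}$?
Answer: $3588030 + 8836 \sqrt{14} \approx 3.6211 \cdot 10^{6}$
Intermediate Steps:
$l{\left(F,v \right)} = F \sqrt{1 + v}$ ($l{\left(F,v \right)} = \sqrt{1 + v} F = F \sqrt{1 + v}$)
$Q{\left(r \right)} = \sqrt{14} r^{2}$ ($Q{\left(r \right)} = r^{2} \sqrt{1 + 13} = r^{2} \sqrt{14} = \sqrt{14} r^{2}$)
$3588030 + Q{\left(-694 + 600 \right)} = 3588030 + \sqrt{14} \left(-694 + 600\right)^{2} = 3588030 + \sqrt{14} \left(-94\right)^{2} = 3588030 + \sqrt{14} \cdot 8836 = 3588030 + 8836 \sqrt{14}$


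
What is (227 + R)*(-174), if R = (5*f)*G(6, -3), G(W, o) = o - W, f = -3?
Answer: -62988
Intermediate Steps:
R = 135 (R = (5*(-3))*(-3 - 1*6) = -15*(-3 - 6) = -15*(-9) = 135)
(227 + R)*(-174) = (227 + 135)*(-174) = 362*(-174) = -62988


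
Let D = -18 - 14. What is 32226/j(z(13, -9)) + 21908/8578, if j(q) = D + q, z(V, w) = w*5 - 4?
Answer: -45776680/115803 ≈ -395.30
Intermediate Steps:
D = -32
z(V, w) = -4 + 5*w (z(V, w) = 5*w - 4 = -4 + 5*w)
j(q) = -32 + q
32226/j(z(13, -9)) + 21908/8578 = 32226/(-32 + (-4 + 5*(-9))) + 21908/8578 = 32226/(-32 + (-4 - 45)) + 21908*(1/8578) = 32226/(-32 - 49) + 10954/4289 = 32226/(-81) + 10954/4289 = 32226*(-1/81) + 10954/4289 = -10742/27 + 10954/4289 = -45776680/115803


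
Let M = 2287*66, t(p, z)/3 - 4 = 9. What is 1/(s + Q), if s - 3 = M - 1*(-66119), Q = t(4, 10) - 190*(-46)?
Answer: 1/225843 ≈ 4.4279e-6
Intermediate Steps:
t(p, z) = 39 (t(p, z) = 12 + 3*9 = 12 + 27 = 39)
M = 150942
Q = 8779 (Q = 39 - 190*(-46) = 39 + 8740 = 8779)
s = 217064 (s = 3 + (150942 - 1*(-66119)) = 3 + (150942 + 66119) = 3 + 217061 = 217064)
1/(s + Q) = 1/(217064 + 8779) = 1/225843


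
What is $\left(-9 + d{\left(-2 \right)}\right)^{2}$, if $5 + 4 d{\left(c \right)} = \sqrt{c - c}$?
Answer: $\frac{1681}{16} \approx 105.06$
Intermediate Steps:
$d{\left(c \right)} = - \frac{5}{4}$ ($d{\left(c \right)} = - \frac{5}{4} + \frac{\sqrt{c - c}}{4} = - \frac{5}{4} + \frac{\sqrt{0}}{4} = - \frac{5}{4} + \frac{1}{4} \cdot 0 = - \frac{5}{4} + 0 = - \frac{5}{4}$)
$\left(-9 + d{\left(-2 \right)}\right)^{2} = \left(-9 - \frac{5}{4}\right)^{2} = \left(- \frac{41}{4}\right)^{2} = \frac{1681}{16}$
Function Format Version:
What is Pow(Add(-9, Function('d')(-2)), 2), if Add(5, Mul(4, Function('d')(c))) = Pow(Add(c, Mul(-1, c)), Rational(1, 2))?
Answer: Rational(1681, 16) ≈ 105.06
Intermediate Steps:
Function('d')(c) = Rational(-5, 4) (Function('d')(c) = Add(Rational(-5, 4), Mul(Rational(1, 4), Pow(Add(c, Mul(-1, c)), Rational(1, 2)))) = Add(Rational(-5, 4), Mul(Rational(1, 4), Pow(0, Rational(1, 2)))) = Add(Rational(-5, 4), Mul(Rational(1, 4), 0)) = Add(Rational(-5, 4), 0) = Rational(-5, 4))
Pow(Add(-9, Function('d')(-2)), 2) = Pow(Add(-9, Rational(-5, 4)), 2) = Pow(Rational(-41, 4), 2) = Rational(1681, 16)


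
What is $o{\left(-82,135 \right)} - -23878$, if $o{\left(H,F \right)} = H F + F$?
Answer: $12943$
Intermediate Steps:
$o{\left(H,F \right)} = F + F H$ ($o{\left(H,F \right)} = F H + F = F + F H$)
$o{\left(-82,135 \right)} - -23878 = 135 \left(1 - 82\right) - -23878 = 135 \left(-81\right) + 23878 = -10935 + 23878 = 12943$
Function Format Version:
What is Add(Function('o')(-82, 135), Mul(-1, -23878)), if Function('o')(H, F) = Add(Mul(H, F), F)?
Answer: 12943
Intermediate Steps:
Function('o')(H, F) = Add(F, Mul(F, H)) (Function('o')(H, F) = Add(Mul(F, H), F) = Add(F, Mul(F, H)))
Add(Function('o')(-82, 135), Mul(-1, -23878)) = Add(Mul(135, Add(1, -82)), Mul(-1, -23878)) = Add(Mul(135, -81), 23878) = Add(-10935, 23878) = 12943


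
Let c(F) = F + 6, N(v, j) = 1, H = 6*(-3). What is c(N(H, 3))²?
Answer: 49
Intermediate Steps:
H = -18
c(F) = 6 + F
c(N(H, 3))² = (6 + 1)² = 7² = 49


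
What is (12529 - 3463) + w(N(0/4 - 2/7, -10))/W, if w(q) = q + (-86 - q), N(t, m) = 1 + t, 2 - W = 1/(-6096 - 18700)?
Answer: 447477682/49593 ≈ 9023.0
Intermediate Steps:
W = 49593/24796 (W = 2 - 1/(-6096 - 18700) = 2 - 1/(-24796) = 2 - 1*(-1/24796) = 2 + 1/24796 = 49593/24796 ≈ 2.0000)
w(q) = -86
(12529 - 3463) + w(N(0/4 - 2/7, -10))/W = (12529 - 3463) - 86/49593/24796 = 9066 - 86*24796/49593 = 9066 - 2132456/49593 = 447477682/49593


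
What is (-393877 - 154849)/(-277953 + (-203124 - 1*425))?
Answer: 274363/240751 ≈ 1.1396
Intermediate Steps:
(-393877 - 154849)/(-277953 + (-203124 - 1*425)) = -548726/(-277953 + (-203124 - 425)) = -548726/(-277953 - 203549) = -548726/(-481502) = -548726*(-1/481502) = 274363/240751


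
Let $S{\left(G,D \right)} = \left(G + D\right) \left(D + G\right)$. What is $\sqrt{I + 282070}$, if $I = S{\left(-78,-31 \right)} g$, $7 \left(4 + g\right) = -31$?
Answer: $\frac{\sqrt{8914577}}{7} \approx 426.53$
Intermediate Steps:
$g = - \frac{59}{7}$ ($g = -4 + \frac{1}{7} \left(-31\right) = -4 - \frac{31}{7} = - \frac{59}{7} \approx -8.4286$)
$S{\left(G,D \right)} = \left(D + G\right)^{2}$ ($S{\left(G,D \right)} = \left(D + G\right) \left(D + G\right) = \left(D + G\right)^{2}$)
$I = - \frac{700979}{7}$ ($I = \left(-31 - 78\right)^{2} \left(- \frac{59}{7}\right) = \left(-109\right)^{2} \left(- \frac{59}{7}\right) = 11881 \left(- \frac{59}{7}\right) = - \frac{700979}{7} \approx -1.0014 \cdot 10^{5}$)
$\sqrt{I + 282070} = \sqrt{- \frac{700979}{7} + 282070} = \sqrt{\frac{1273511}{7}} = \frac{\sqrt{8914577}}{7}$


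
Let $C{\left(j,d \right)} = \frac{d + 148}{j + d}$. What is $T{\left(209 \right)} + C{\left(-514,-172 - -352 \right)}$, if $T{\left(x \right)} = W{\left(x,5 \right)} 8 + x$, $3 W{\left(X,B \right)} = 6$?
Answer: $\frac{37411}{167} \approx 224.02$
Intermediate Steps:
$W{\left(X,B \right)} = 2$ ($W{\left(X,B \right)} = \frac{1}{3} \cdot 6 = 2$)
$T{\left(x \right)} = 16 + x$ ($T{\left(x \right)} = 2 \cdot 8 + x = 16 + x$)
$C{\left(j,d \right)} = \frac{148 + d}{d + j}$
$T{\left(209 \right)} + C{\left(-514,-172 - -352 \right)} = \left(16 + 209\right) + \frac{148 - -180}{\left(-172 - -352\right) - 514} = 225 + \frac{148 + \left(-172 + 352\right)}{\left(-172 + 352\right) - 514} = 225 + \frac{148 + 180}{180 - 514} = 225 + \frac{1}{-334} \cdot 328 = 225 - \frac{164}{167} = \frac{37411}{167}$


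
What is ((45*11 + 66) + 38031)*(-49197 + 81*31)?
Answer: -1801706112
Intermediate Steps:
((45*11 + 66) + 38031)*(-49197 + 81*31) = ((495 + 66) + 38031)*(-49197 + 2511) = (561 + 38031)*(-46686) = 38592*(-46686) = -1801706112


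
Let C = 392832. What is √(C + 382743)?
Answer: 45*√383 ≈ 880.67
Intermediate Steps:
√(C + 382743) = √(392832 + 382743) = √775575 = 45*√383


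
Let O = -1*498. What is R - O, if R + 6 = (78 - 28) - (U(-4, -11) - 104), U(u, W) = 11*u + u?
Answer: 694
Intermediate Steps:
U(u, W) = 12*u
O = -498
R = 196 (R = -6 + ((78 - 28) - (12*(-4) - 104)) = -6 + (50 - (-48 - 104)) = -6 + (50 - 1*(-152)) = -6 + (50 + 152) = -6 + 202 = 196)
R - O = 196 - 1*(-498) = 196 + 498 = 694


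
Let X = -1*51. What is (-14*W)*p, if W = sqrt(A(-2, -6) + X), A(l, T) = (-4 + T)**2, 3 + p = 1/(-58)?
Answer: 8575/29 ≈ 295.69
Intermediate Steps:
X = -51
p = -175/58 (p = -3 + 1/(-58) = -3 - 1/58 = -175/58 ≈ -3.0172)
W = 7 (W = sqrt((-4 - 6)**2 - 51) = sqrt((-10)**2 - 51) = sqrt(100 - 51) = sqrt(49) = 7)
(-14*W)*p = -14*7*(-175/58) = -98*(-175/58) = 8575/29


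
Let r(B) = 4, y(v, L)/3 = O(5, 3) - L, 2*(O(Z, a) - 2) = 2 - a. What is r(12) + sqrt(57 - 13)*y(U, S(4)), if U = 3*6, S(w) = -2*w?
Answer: 4 + 57*sqrt(11) ≈ 193.05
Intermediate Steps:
O(Z, a) = 3 - a/2 (O(Z, a) = 2 + (2 - a)/2 = 2 + (1 - a/2) = 3 - a/2)
U = 18
y(v, L) = 9/2 - 3*L (y(v, L) = 3*((3 - 1/2*3) - L) = 3*((3 - 3/2) - L) = 3*(3/2 - L) = 9/2 - 3*L)
r(12) + sqrt(57 - 13)*y(U, S(4)) = 4 + sqrt(57 - 13)*(9/2 - (-6)*4) = 4 + sqrt(44)*(9/2 - 3*(-8)) = 4 + (2*sqrt(11))*(9/2 + 24) = 4 + (2*sqrt(11))*(57/2) = 4 + 57*sqrt(11)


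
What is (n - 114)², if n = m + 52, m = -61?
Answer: 15129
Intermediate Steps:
n = -9 (n = -61 + 52 = -9)
(n - 114)² = (-9 - 114)² = (-123)² = 15129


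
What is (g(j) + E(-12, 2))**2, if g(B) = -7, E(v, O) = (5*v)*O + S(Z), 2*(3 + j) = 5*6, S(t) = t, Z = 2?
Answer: 15625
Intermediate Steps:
j = 12 (j = -3 + (5*6)/2 = -3 + (1/2)*30 = -3 + 15 = 12)
E(v, O) = 2 + 5*O*v (E(v, O) = (5*v)*O + 2 = 5*O*v + 2 = 2 + 5*O*v)
(g(j) + E(-12, 2))**2 = (-7 + (2 + 5*2*(-12)))**2 = (-7 + (2 - 120))**2 = (-7 - 118)**2 = (-125)**2 = 15625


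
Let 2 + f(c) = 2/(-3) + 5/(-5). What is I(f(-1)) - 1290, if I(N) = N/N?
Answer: -1289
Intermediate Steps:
f(c) = -11/3 (f(c) = -2 + (2/(-3) + 5/(-5)) = -2 + (2*(-⅓) + 5*(-⅕)) = -2 + (-⅔ - 1) = -2 - 5/3 = -11/3)
I(N) = 1
I(f(-1)) - 1290 = 1 - 1290 = -1289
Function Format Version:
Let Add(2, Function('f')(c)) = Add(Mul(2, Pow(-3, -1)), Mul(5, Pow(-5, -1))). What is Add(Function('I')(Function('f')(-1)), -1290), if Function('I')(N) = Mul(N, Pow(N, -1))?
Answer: -1289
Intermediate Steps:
Function('f')(c) = Rational(-11, 3) (Function('f')(c) = Add(-2, Add(Mul(2, Pow(-3, -1)), Mul(5, Pow(-5, -1)))) = Add(-2, Add(Mul(2, Rational(-1, 3)), Mul(5, Rational(-1, 5)))) = Add(-2, Add(Rational(-2, 3), -1)) = Add(-2, Rational(-5, 3)) = Rational(-11, 3))
Function('I')(N) = 1
Add(Function('I')(Function('f')(-1)), -1290) = Add(1, -1290) = -1289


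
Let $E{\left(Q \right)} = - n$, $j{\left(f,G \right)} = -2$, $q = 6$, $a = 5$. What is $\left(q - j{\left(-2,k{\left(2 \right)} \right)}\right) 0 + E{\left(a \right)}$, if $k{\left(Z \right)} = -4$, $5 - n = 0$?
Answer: $-5$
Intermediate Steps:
$n = 5$ ($n = 5 - 0 = 5 + 0 = 5$)
$E{\left(Q \right)} = -5$ ($E{\left(Q \right)} = \left(-1\right) 5 = -5$)
$\left(q - j{\left(-2,k{\left(2 \right)} \right)}\right) 0 + E{\left(a \right)} = \left(6 - -2\right) 0 - 5 = \left(6 + 2\right) 0 - 5 = 8 \cdot 0 - 5 = 0 - 5 = -5$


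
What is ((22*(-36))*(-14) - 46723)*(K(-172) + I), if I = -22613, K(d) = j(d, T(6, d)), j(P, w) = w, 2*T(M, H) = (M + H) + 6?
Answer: 808665055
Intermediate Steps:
T(M, H) = 3 + H/2 + M/2 (T(M, H) = ((M + H) + 6)/2 = ((H + M) + 6)/2 = (6 + H + M)/2 = 3 + H/2 + M/2)
K(d) = 6 + d/2 (K(d) = 3 + d/2 + (½)*6 = 3 + d/2 + 3 = 6 + d/2)
((22*(-36))*(-14) - 46723)*(K(-172) + I) = ((22*(-36))*(-14) - 46723)*((6 + (½)*(-172)) - 22613) = (-792*(-14) - 46723)*((6 - 86) - 22613) = (11088 - 46723)*(-80 - 22613) = -35635*(-22693) = 808665055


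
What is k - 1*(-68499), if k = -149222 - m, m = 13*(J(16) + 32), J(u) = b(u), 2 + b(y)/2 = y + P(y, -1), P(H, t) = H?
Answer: -81919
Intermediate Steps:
b(y) = -4 + 4*y (b(y) = -4 + 2*(y + y) = -4 + 2*(2*y) = -4 + 4*y)
J(u) = -4 + 4*u
m = 1196 (m = 13*((-4 + 4*16) + 32) = 13*((-4 + 64) + 32) = 13*(60 + 32) = 13*92 = 1196)
k = -150418 (k = -149222 - 1*1196 = -149222 - 1196 = -150418)
k - 1*(-68499) = -150418 - 1*(-68499) = -150418 + 68499 = -81919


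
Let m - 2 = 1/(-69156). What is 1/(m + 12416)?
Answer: 69156/858779207 ≈ 8.0528e-5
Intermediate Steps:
m = 138311/69156 (m = 2 + 1/(-69156) = 2 - 1/69156 = 138311/69156 ≈ 2.0000)
1/(m + 12416) = 1/(138311/69156 + 12416) = 1/(858779207/69156) = 69156/858779207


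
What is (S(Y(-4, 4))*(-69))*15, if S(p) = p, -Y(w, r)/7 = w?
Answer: -28980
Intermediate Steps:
Y(w, r) = -7*w
(S(Y(-4, 4))*(-69))*15 = (-7*(-4)*(-69))*15 = (28*(-69))*15 = -1932*15 = -28980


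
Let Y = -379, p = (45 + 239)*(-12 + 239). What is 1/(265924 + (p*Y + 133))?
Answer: -1/24167315 ≈ -4.1378e-8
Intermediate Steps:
p = 64468 (p = 284*227 = 64468)
1/(265924 + (p*Y + 133)) = 1/(265924 + (64468*(-379) + 133)) = 1/(265924 + (-24433372 + 133)) = 1/(265924 - 24433239) = 1/(-24167315) = -1/24167315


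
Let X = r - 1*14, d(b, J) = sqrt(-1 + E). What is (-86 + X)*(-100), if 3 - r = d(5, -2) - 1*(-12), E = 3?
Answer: 10900 + 100*sqrt(2) ≈ 11041.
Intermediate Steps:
d(b, J) = sqrt(2) (d(b, J) = sqrt(-1 + 3) = sqrt(2))
r = -9 - sqrt(2) (r = 3 - (sqrt(2) - 1*(-12)) = 3 - (sqrt(2) + 12) = 3 - (12 + sqrt(2)) = 3 + (-12 - sqrt(2)) = -9 - sqrt(2) ≈ -10.414)
X = -23 - sqrt(2) (X = (-9 - sqrt(2)) - 1*14 = (-9 - sqrt(2)) - 14 = -23 - sqrt(2) ≈ -24.414)
(-86 + X)*(-100) = (-86 + (-23 - sqrt(2)))*(-100) = (-109 - sqrt(2))*(-100) = 10900 + 100*sqrt(2)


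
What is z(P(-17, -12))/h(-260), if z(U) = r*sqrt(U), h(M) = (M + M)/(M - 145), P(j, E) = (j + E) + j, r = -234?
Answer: -729*I*sqrt(46)/4 ≈ -1236.1*I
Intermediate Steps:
P(j, E) = E + 2*j (P(j, E) = (E + j) + j = E + 2*j)
h(M) = 2*M/(-145 + M) (h(M) = (2*M)/(-145 + M) = 2*M/(-145 + M))
z(U) = -234*sqrt(U)
z(P(-17, -12))/h(-260) = (-234*sqrt(-12 + 2*(-17)))/((2*(-260)/(-145 - 260))) = (-234*sqrt(-12 - 34))/((2*(-260)/(-405))) = (-234*I*sqrt(46))/((2*(-260)*(-1/405))) = (-234*I*sqrt(46))/(104/81) = -234*I*sqrt(46)*(81/104) = -729*I*sqrt(46)/4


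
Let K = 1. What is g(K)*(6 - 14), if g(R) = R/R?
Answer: -8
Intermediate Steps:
g(R) = 1
g(K)*(6 - 14) = 1*(6 - 14) = 1*(-8) = -8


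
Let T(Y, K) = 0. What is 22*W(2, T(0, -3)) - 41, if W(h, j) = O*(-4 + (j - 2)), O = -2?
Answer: 223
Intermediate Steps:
W(h, j) = 12 - 2*j (W(h, j) = -2*(-4 + (j - 2)) = -2*(-4 + (-2 + j)) = -2*(-6 + j) = 12 - 2*j)
22*W(2, T(0, -3)) - 41 = 22*(12 - 2*0) - 41 = 22*(12 + 0) - 41 = 22*12 - 41 = 264 - 41 = 223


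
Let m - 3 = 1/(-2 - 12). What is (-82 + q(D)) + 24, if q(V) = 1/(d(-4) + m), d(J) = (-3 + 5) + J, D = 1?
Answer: -740/13 ≈ -56.923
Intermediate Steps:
d(J) = 2 + J
m = 41/14 (m = 3 + 1/(-2 - 12) = 3 + 1/(-14) = 3 - 1/14 = 41/14 ≈ 2.9286)
q(V) = 14/13 (q(V) = 1/((2 - 4) + 41/14) = 1/(-2 + 41/14) = 1/(13/14) = 14/13)
(-82 + q(D)) + 24 = (-82 + 14/13) + 24 = -1052/13 + 24 = -740/13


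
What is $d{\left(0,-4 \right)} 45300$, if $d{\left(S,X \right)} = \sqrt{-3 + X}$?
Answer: $45300 i \sqrt{7} \approx 1.1985 \cdot 10^{5} i$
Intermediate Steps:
$d{\left(0,-4 \right)} 45300 = \sqrt{-3 - 4} \cdot 45300 = \sqrt{-7} \cdot 45300 = i \sqrt{7} \cdot 45300 = 45300 i \sqrt{7}$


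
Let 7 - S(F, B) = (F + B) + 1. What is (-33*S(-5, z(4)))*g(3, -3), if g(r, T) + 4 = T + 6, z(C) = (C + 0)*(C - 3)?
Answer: 231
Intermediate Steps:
z(C) = C*(-3 + C)
S(F, B) = 6 - B - F (S(F, B) = 7 - ((F + B) + 1) = 7 - ((B + F) + 1) = 7 - (1 + B + F) = 7 + (-1 - B - F) = 6 - B - F)
g(r, T) = 2 + T (g(r, T) = -4 + (T + 6) = -4 + (6 + T) = 2 + T)
(-33*S(-5, z(4)))*g(3, -3) = (-33*(6 - 4*(-3 + 4) - 1*(-5)))*(2 - 3) = -33*(6 - 4 + 5)*(-1) = -33*7*(-1) = -231*(-1) = 231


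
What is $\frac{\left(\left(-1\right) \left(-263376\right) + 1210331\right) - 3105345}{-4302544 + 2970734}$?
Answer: $\frac{815819}{665905} \approx 1.2251$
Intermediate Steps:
$\frac{\left(\left(-1\right) \left(-263376\right) + 1210331\right) - 3105345}{-4302544 + 2970734} = \frac{\left(263376 + 1210331\right) - 3105345}{-1331810} = \left(1473707 - 3105345\right) \left(- \frac{1}{1331810}\right) = \left(-1631638\right) \left(- \frac{1}{1331810}\right) = \frac{815819}{665905}$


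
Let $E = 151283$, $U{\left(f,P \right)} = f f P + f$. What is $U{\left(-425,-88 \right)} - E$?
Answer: $-16046708$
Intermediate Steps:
$U{\left(f,P \right)} = f + P f^{2}$ ($U{\left(f,P \right)} = f^{2} P + f = P f^{2} + f = f + P f^{2}$)
$U{\left(-425,-88 \right)} - E = - 425 \left(1 - -37400\right) - 151283 = - 425 \left(1 + 37400\right) - 151283 = \left(-425\right) 37401 - 151283 = -15895425 - 151283 = -16046708$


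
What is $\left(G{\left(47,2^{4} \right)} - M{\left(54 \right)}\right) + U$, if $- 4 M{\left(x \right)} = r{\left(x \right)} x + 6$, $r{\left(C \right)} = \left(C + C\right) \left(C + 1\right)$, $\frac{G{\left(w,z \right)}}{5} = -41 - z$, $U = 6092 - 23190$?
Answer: $\frac{125617}{2} \approx 62809.0$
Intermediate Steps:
$U = -17098$
$G{\left(w,z \right)} = -205 - 5 z$ ($G{\left(w,z \right)} = 5 \left(-41 - z\right) = -205 - 5 z$)
$r{\left(C \right)} = 2 C \left(1 + C\right)$
$M{\left(x \right)} = - \frac{3}{2} - \frac{x^{2} \left(1 + x\right)}{2}$ ($M{\left(x \right)} = - \frac{2 x \left(1 + x\right) x + 6}{4} = - \frac{2 x^{2} \left(1 + x\right) + 6}{4} = - \frac{6 + 2 x^{2} \left(1 + x\right)}{4} = - \frac{3}{2} - \frac{x^{2} \left(1 + x\right)}{2}$)
$\left(G{\left(47,2^{4} \right)} - M{\left(54 \right)}\right) + U = \left(\left(-205 - 5 \cdot 2^{4}\right) - \left(- \frac{3}{2} + \frac{54^{2} \left(-1 - 54\right)}{2}\right)\right) - 17098 = \left(\left(-205 - 80\right) - \left(- \frac{3}{2} + \frac{1}{2} \cdot 2916 \left(-1 - 54\right)\right)\right) - 17098 = \left(\left(-205 - 80\right) - \left(- \frac{3}{2} + \frac{1}{2} \cdot 2916 \left(-55\right)\right)\right) - 17098 = \left(-285 - \left(- \frac{3}{2} - 80190\right)\right) - 17098 = \left(-285 - - \frac{160383}{2}\right) - 17098 = \left(-285 + \frac{160383}{2}\right) - 17098 = \frac{159813}{2} - 17098 = \frac{125617}{2}$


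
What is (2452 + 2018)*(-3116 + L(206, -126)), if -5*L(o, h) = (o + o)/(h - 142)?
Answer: -933118758/67 ≈ -1.3927e+7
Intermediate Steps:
L(o, h) = -2*o/(5*(-142 + h)) (L(o, h) = -(o + o)/(5*(h - 142)) = -2*o/(5*(-142 + h)))
(2452 + 2018)*(-3116 + L(206, -126)) = (2452 + 2018)*(-3116 - 2*206/(-710 + 5*(-126))) = 4470*(-3116 - 2*206/(-710 - 630)) = 4470*(-3116 - 2*206/(-1340)) = 4470*(-3116 - 2*206*(-1/1340)) = 4470*(-3116 + 103/335) = 4470*(-1043757/335) = -933118758/67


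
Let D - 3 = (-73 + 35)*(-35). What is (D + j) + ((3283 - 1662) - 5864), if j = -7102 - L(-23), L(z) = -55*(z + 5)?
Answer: -11002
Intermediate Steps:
L(z) = -275 - 55*z (L(z) = -55*(5 + z) = -275 - 55*z)
D = 1333 (D = 3 + (-73 + 35)*(-35) = 3 - 38*(-35) = 3 + 1330 = 1333)
j = -8092 (j = -7102 - (-275 - 55*(-23)) = -7102 - (-275 + 1265) = -7102 - 1*990 = -7102 - 990 = -8092)
(D + j) + ((3283 - 1662) - 5864) = (1333 - 8092) + ((3283 - 1662) - 5864) = -6759 + (1621 - 5864) = -6759 - 4243 = -11002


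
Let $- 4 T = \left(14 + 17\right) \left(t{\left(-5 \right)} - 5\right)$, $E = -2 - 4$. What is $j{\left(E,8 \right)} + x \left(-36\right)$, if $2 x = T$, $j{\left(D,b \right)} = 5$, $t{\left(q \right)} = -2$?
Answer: $- \frac{1943}{2} \approx -971.5$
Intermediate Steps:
$E = -6$ ($E = -2 - 4 = -6$)
$T = \frac{217}{4}$ ($T = - \frac{\left(14 + 17\right) \left(-2 - 5\right)}{4} = - \frac{31 \left(-7\right)}{4} = \left(- \frac{1}{4}\right) \left(-217\right) = \frac{217}{4} \approx 54.25$)
$x = \frac{217}{8}$ ($x = \frac{1}{2} \cdot \frac{217}{4} = \frac{217}{8} \approx 27.125$)
$j{\left(E,8 \right)} + x \left(-36\right) = 5 + \frac{217}{8} \left(-36\right) = 5 - \frac{1953}{2} = - \frac{1943}{2}$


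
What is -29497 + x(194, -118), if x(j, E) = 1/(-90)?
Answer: -2654731/90 ≈ -29497.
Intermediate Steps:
x(j, E) = -1/90
-29497 + x(194, -118) = -29497 - 1/90 = -2654731/90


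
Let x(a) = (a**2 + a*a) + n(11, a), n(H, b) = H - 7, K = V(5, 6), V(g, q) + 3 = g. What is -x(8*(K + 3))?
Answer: -3204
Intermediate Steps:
V(g, q) = -3 + g
K = 2 (K = -3 + 5 = 2)
n(H, b) = -7 + H
x(a) = 4 + 2*a**2 (x(a) = (a**2 + a*a) + (-7 + 11) = (a**2 + a**2) + 4 = 2*a**2 + 4 = 4 + 2*a**2)
-x(8*(K + 3)) = -(4 + 2*(8*(2 + 3))**2) = -(4 + 2*(8*5)**2) = -(4 + 2*40**2) = -(4 + 2*1600) = -(4 + 3200) = -1*3204 = -3204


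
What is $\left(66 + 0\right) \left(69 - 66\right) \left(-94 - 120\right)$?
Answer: $-42372$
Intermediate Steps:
$\left(66 + 0\right) \left(69 - 66\right) \left(-94 - 120\right) = 66 \cdot 3 \left(-214\right) = 198 \left(-214\right) = -42372$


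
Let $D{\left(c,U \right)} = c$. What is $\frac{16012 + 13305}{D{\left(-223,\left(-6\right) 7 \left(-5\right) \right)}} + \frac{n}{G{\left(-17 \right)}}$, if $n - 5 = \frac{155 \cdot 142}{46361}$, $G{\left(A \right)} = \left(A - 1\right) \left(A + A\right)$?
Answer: $- \frac{277250882233}{2109054612} \approx -131.46$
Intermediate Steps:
$G{\left(A \right)} = 2 A \left(-1 + A\right)$ ($G{\left(A \right)} = \left(-1 + A\right) 2 A = 2 A \left(-1 + A\right)$)
$n = \frac{253815}{46361}$ ($n = 5 + \frac{155 \cdot 142}{46361} = 5 + 22010 \cdot \frac{1}{46361} = 5 + \frac{22010}{46361} = \frac{253815}{46361} \approx 5.4748$)
$\frac{16012 + 13305}{D{\left(-223,\left(-6\right) 7 \left(-5\right) \right)}} + \frac{n}{G{\left(-17 \right)}} = \frac{16012 + 13305}{-223} + \frac{253815}{46361 \cdot 2 \left(-17\right) \left(-1 - 17\right)} = 29317 \left(- \frac{1}{223}\right) + \frac{253815}{46361 \cdot 2 \left(-17\right) \left(-18\right)} = - \frac{29317}{223} + \frac{253815}{46361 \cdot 612} = - \frac{29317}{223} + \frac{253815}{46361} \cdot \frac{1}{612} = - \frac{29317}{223} + \frac{84605}{9457644} = - \frac{277250882233}{2109054612}$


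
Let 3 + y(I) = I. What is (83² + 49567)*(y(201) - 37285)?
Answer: -2093783672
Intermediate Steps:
y(I) = -3 + I
(83² + 49567)*(y(201) - 37285) = (83² + 49567)*((-3 + 201) - 37285) = (6889 + 49567)*(198 - 37285) = 56456*(-37087) = -2093783672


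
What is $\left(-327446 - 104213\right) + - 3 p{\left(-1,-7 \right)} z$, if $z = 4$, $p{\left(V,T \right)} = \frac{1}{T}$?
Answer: $- \frac{3021601}{7} \approx -4.3166 \cdot 10^{5}$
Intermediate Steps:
$\left(-327446 - 104213\right) + - 3 p{\left(-1,-7 \right)} z = \left(-327446 - 104213\right) + - \frac{3}{-7} \cdot 4 = -431659 + \left(-3\right) \left(- \frac{1}{7}\right) 4 = -431659 + \frac{3}{7} \cdot 4 = -431659 + \frac{12}{7} = - \frac{3021601}{7}$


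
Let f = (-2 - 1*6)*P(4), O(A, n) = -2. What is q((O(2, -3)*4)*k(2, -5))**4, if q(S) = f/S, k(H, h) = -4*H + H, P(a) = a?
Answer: 16/81 ≈ 0.19753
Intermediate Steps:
k(H, h) = -3*H
f = -32 (f = (-2 - 1*6)*4 = (-2 - 6)*4 = -8*4 = -32)
q(S) = -32/S
q((O(2, -3)*4)*k(2, -5))**4 = (-32/((-2*4)*(-3*2)))**4 = (-32/((-8*(-6))))**4 = (-32/48)**4 = (-32*1/48)**4 = (-2/3)**4 = 16/81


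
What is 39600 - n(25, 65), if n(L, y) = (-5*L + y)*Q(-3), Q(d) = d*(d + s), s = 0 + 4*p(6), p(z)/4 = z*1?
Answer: 22860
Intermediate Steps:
p(z) = 4*z (p(z) = 4*(z*1) = 4*z)
s = 96 (s = 0 + 4*(4*6) = 0 + 4*24 = 0 + 96 = 96)
Q(d) = d*(96 + d) (Q(d) = d*(d + 96) = d*(96 + d))
n(L, y) = -279*y + 1395*L (n(L, y) = (-5*L + y)*(-3*(96 - 3)) = (y - 5*L)*(-3*93) = (y - 5*L)*(-279) = -279*y + 1395*L)
39600 - n(25, 65) = 39600 - (-279*65 + 1395*25) = 39600 - (-18135 + 34875) = 39600 - 1*16740 = 39600 - 16740 = 22860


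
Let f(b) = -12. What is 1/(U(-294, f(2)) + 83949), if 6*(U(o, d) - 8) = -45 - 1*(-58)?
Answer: 6/503755 ≈ 1.1911e-5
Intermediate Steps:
U(o, d) = 61/6 (U(o, d) = 8 + (-45 - 1*(-58))/6 = 8 + (-45 + 58)/6 = 8 + (1/6)*13 = 8 + 13/6 = 61/6)
1/(U(-294, f(2)) + 83949) = 1/(61/6 + 83949) = 1/(503755/6) = 6/503755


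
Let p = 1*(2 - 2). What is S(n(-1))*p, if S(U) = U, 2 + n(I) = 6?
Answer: 0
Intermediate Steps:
n(I) = 4 (n(I) = -2 + 6 = 4)
p = 0 (p = 1*0 = 0)
S(n(-1))*p = 4*0 = 0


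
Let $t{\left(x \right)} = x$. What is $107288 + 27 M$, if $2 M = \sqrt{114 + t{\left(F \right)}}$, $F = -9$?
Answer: $107288 + \frac{27 \sqrt{105}}{2} \approx 1.0743 \cdot 10^{5}$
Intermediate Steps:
$M = \frac{\sqrt{105}}{2}$ ($M = \frac{\sqrt{114 - 9}}{2} = \frac{\sqrt{105}}{2} \approx 5.1235$)
$107288 + 27 M = 107288 + 27 \frac{\sqrt{105}}{2} = 107288 + \frac{27 \sqrt{105}}{2}$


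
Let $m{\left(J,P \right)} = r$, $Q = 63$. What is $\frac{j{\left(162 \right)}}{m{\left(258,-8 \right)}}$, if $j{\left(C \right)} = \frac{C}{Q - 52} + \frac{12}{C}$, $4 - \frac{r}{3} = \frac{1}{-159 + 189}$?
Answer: $\frac{6280}{5049} \approx 1.2438$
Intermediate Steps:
$r = \frac{119}{10}$ ($r = 12 - \frac{3}{-159 + 189} = 12 - \frac{3}{30} = 12 - \frac{1}{10} = \frac{119}{10} \approx 11.9$)
$m{\left(J,P \right)} = \frac{119}{10}$
$j{\left(C \right)} = \frac{12}{C} + \frac{C}{11}$ ($j{\left(C \right)} = \frac{C}{63 - 52} + \frac{12}{C} = \frac{C}{11} + \frac{12}{C} = \frac{12}{C} + \frac{C}{11}$)
$\frac{j{\left(162 \right)}}{m{\left(258,-8 \right)}} = \frac{\frac{12}{162} + \frac{1}{11} \cdot 162}{\frac{119}{10}} = \left(12 \cdot \frac{1}{162} + \frac{162}{11}\right) \frac{10}{119} = \left(\frac{2}{27} + \frac{162}{11}\right) \frac{10}{119} = \frac{4396}{297} \cdot \frac{10}{119} = \frac{6280}{5049}$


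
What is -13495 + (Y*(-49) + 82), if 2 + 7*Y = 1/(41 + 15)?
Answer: -107193/8 ≈ -13399.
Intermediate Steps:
Y = -111/392 (Y = -2/7 + 1/(7*(41 + 15)) = -2/7 + (1/7)/56 = -2/7 + (1/7)*(1/56) = -2/7 + 1/392 = -111/392 ≈ -0.28316)
-13495 + (Y*(-49) + 82) = -13495 + (-111/392*(-49) + 82) = -13495 + (111/8 + 82) = -13495 + 767/8 = -107193/8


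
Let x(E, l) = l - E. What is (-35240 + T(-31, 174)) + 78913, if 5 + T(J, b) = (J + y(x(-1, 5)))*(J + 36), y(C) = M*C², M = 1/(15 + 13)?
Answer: 304636/7 ≈ 43519.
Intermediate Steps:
M = 1/28 ≈ 0.035714
y(C) = C²/28
T(J, b) = -5 + (36 + J)*(9/7 + J) (T(J, b) = -5 + (J + (5 - 1*(-1))²/28)*(J + 36) = -5 + (J + (5 + 1)²/28)*(36 + J) = -5 + (J + (1/28)*6²)*(36 + J) = -5 + (J + (1/28)*36)*(36 + J) = -5 + (J + 9/7)*(36 + J) = -5 + (9/7 + J)*(36 + J) = -5 + (36 + J)*(9/7 + J))
(-35240 + T(-31, 174)) + 78913 = (-35240 + (289/7 + (-31)² + (261/7)*(-31))) + 78913 = (-35240 + (289/7 + 961 - 8091/7)) + 78913 = (-35240 - 1075/7) + 78913 = -247755/7 + 78913 = 304636/7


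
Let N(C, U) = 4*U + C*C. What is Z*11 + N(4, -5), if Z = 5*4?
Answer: 216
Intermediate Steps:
N(C, U) = C² + 4*U (N(C, U) = 4*U + C² = C² + 4*U)
Z = 20
Z*11 + N(4, -5) = 20*11 + (4² + 4*(-5)) = 220 + (16 - 20) = 220 - 4 = 216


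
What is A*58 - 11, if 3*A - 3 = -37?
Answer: -2005/3 ≈ -668.33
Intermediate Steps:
A = -34/3 (A = 1 + (⅓)*(-37) = 1 - 37/3 = -34/3 ≈ -11.333)
A*58 - 11 = -34/3*58 - 11 = -1972/3 - 11 = -2005/3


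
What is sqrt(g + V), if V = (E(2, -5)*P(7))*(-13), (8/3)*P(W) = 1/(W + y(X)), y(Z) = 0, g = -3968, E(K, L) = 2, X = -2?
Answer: I*sqrt(778001)/14 ≈ 63.003*I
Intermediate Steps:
P(W) = 3/(8*W) (P(W) = 3/(8*(W + 0)) = 3/(8*W))
V = -39/28 (V = (2*((3/8)/7))*(-13) = (2*((3/8)*(1/7)))*(-13) = (2*(3/56))*(-13) = (3/28)*(-13) = -39/28 ≈ -1.3929)
sqrt(g + V) = sqrt(-3968 - 39/28) = sqrt(-111143/28) = I*sqrt(778001)/14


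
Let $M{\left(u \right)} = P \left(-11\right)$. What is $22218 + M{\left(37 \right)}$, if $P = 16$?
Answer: $22042$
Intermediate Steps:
$M{\left(u \right)} = -176$ ($M{\left(u \right)} = 16 \left(-11\right) = -176$)
$22218 + M{\left(37 \right)} = 22218 - 176 = 22042$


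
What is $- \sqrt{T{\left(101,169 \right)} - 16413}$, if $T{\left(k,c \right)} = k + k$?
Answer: $- i \sqrt{16211} \approx - 127.32 i$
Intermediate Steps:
$T{\left(k,c \right)} = 2 k$
$- \sqrt{T{\left(101,169 \right)} - 16413} = - \sqrt{2 \cdot 101 - 16413} = - \sqrt{202 - 16413} = - \sqrt{-16211} = - i \sqrt{16211}$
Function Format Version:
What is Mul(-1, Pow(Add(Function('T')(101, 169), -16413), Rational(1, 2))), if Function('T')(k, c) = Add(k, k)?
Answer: Mul(-1, I, Pow(16211, Rational(1, 2))) ≈ Mul(-127.32, I)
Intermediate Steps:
Function('T')(k, c) = Mul(2, k)
Mul(-1, Pow(Add(Function('T')(101, 169), -16413), Rational(1, 2))) = Mul(-1, Pow(Add(Mul(2, 101), -16413), Rational(1, 2))) = Mul(-1, Pow(Add(202, -16413), Rational(1, 2))) = Mul(-1, Pow(-16211, Rational(1, 2))) = Mul(-1, Mul(I, Pow(16211, Rational(1, 2)))) = Mul(-1, I, Pow(16211, Rational(1, 2)))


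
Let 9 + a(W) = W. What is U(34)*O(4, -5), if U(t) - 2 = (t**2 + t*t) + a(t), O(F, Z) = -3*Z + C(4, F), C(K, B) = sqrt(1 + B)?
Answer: 35085 + 2339*sqrt(5) ≈ 40315.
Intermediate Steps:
a(W) = -9 + W
O(F, Z) = sqrt(1 + F) - 3*Z (O(F, Z) = -3*Z + sqrt(1 + F) = sqrt(1 + F) - 3*Z)
U(t) = -7 + t + 2*t**2 (U(t) = 2 + ((t**2 + t*t) + (-9 + t)) = 2 + ((t**2 + t**2) + (-9 + t)) = 2 + (2*t**2 + (-9 + t)) = 2 + (-9 + t + 2*t**2) = -7 + t + 2*t**2)
U(34)*O(4, -5) = (-7 + 34 + 2*34**2)*(sqrt(1 + 4) - 3*(-5)) = (-7 + 34 + 2*1156)*(sqrt(5) + 15) = (-7 + 34 + 2312)*(15 + sqrt(5)) = 2339*(15 + sqrt(5)) = 35085 + 2339*sqrt(5)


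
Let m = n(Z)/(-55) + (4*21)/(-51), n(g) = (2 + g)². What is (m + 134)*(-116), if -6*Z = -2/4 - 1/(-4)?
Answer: -2065936307/134640 ≈ -15344.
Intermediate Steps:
Z = 1/24 (Z = -(-2/4 - 1/(-4))/6 = -(-2*¼ - 1*(-¼))/6 = -(-½ + ¼)/6 = -⅙*(-¼) = 1/24 ≈ 0.041667)
m = -927857/538560 (m = (2 + 1/24)²/(-55) + (4*21)/(-51) = (49/24)²*(-1/55) + 84*(-1/51) = (2401/576)*(-1/55) - 28/17 = -2401/31680 - 28/17 = -927857/538560 ≈ -1.7228)
(m + 134)*(-116) = (-927857/538560 + 134)*(-116) = (71239183/538560)*(-116) = -2065936307/134640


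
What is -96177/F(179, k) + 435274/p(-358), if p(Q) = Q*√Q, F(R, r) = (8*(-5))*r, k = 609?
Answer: 32059/8120 + 217637*I*√358/64082 ≈ 3.9482 + 64.26*I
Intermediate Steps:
F(R, r) = -40*r
p(Q) = Q^(3/2)
-96177/F(179, k) + 435274/p(-358) = -96177/((-40*609)) + 435274/((-358)^(3/2)) = -96177/(-24360) + 435274/((-358*I*√358)) = -96177*(-1/24360) + 435274*(I*√358/128164) = 32059/8120 + 217637*I*√358/64082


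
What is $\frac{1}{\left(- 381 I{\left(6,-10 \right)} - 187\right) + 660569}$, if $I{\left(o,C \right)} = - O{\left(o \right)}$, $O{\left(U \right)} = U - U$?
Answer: $\frac{1}{660382} \approx 1.5143 \cdot 10^{-6}$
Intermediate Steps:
$O{\left(U \right)} = 0$
$I{\left(o,C \right)} = 0$ ($I{\left(o,C \right)} = \left(-1\right) 0 = 0$)
$\frac{1}{\left(- 381 I{\left(6,-10 \right)} - 187\right) + 660569} = \frac{1}{\left(\left(-381\right) 0 - 187\right) + 660569} = \frac{1}{\left(0 - 187\right) + 660569} = \frac{1}{-187 + 660569} = \frac{1}{660382}$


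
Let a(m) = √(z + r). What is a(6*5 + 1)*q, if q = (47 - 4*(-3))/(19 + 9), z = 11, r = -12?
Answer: 59*I/28 ≈ 2.1071*I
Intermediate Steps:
a(m) = I (a(m) = √(11 - 12) = √(-1) = I)
q = 59/28 (q = (47 + 12)/28 = 59*(1/28) = 59/28 ≈ 2.1071)
a(6*5 + 1)*q = I*(59/28) = 59*I/28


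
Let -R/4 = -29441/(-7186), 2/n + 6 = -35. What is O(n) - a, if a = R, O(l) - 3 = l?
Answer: 2848915/147313 ≈ 19.339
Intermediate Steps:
n = -2/41 (n = 2/(-6 - 35) = 2/(-41) = 2*(-1/41) = -2/41 ≈ -0.048781)
O(l) = 3 + l
R = -58882/3593 (R = -(-117764)/(-7186) = -(-117764)*(-1)/7186 = -4*29441/7186 = -58882/3593 ≈ -16.388)
a = -58882/3593 ≈ -16.388
O(n) - a = (3 - 2/41) - 1*(-58882/3593) = 121/41 + 58882/3593 = 2848915/147313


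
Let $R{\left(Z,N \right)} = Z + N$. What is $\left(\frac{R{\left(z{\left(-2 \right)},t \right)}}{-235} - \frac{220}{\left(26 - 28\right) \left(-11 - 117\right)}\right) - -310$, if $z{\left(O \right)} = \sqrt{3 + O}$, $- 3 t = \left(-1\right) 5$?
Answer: $\frac{13947913}{45120} \approx 309.13$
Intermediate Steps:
$t = \frac{5}{3}$ ($t = - \frac{\left(-1\right) 5}{3} = \left(- \frac{1}{3}\right) \left(-5\right) = \frac{5}{3} \approx 1.6667$)
$R{\left(Z,N \right)} = N + Z$
$\left(\frac{R{\left(z{\left(-2 \right)},t \right)}}{-235} - \frac{220}{\left(26 - 28\right) \left(-11 - 117\right)}\right) - -310 = \left(\frac{\frac{5}{3} + \sqrt{3 - 2}}{-235} - \frac{220}{\left(26 - 28\right) \left(-11 - 117\right)}\right) - -310 = \left(\left(\frac{5}{3} + \sqrt{1}\right) \left(- \frac{1}{235}\right) - \frac{220}{\left(-2\right) \left(-128\right)}\right) + 310 = \left(\left(\frac{5}{3} + 1\right) \left(- \frac{1}{235}\right) - \frac{220}{256}\right) + 310 = \left(\frac{8}{3} \left(- \frac{1}{235}\right) - \frac{55}{64}\right) + 310 = \left(- \frac{8}{705} - \frac{55}{64}\right) + 310 = - \frac{39287}{45120} + 310 = \frac{13947913}{45120}$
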